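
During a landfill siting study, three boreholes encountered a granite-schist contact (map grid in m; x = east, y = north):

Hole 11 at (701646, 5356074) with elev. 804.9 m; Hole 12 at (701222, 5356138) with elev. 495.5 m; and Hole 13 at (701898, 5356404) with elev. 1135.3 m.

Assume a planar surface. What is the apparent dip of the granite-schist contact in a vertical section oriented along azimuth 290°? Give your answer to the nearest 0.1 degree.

31.2°

Two edge vectors: Hole 11→Hole 12 = (-424, 64, -309.4), Hole 11→Hole 13 = (252, 330, 330.4).
Normal n = (Hole 11→Hole 12) × (Hole 11→Hole 13) = (123247.6, 62120.8, -156048).
So ∂z/∂x = −n_x/n_z = 0.78981 and ∂z/∂y = −n_y/n_z = 0.39809.
Unit vector along 290° is (sin 290°, cos 290°) = (-0.9397, 0.3420).
Slope in that direction = a·(-0.9397) + b·(0.3420) = −0.60602.
Apparent dip = arctan|0.60602| = 31.2° (true dip is 41.5°, so apparent ≤ true as expected).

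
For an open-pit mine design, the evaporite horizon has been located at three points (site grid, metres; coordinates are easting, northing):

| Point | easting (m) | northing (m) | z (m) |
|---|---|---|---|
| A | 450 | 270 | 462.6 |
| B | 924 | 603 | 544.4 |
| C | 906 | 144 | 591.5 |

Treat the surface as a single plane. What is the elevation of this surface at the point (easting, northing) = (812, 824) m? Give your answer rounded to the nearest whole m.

491 m

Let the plane be z = a·easting + b·northing + c.
B−A: 474a + 333b = 81.8;  C−A: 456a − 126b = 128.9.
Solving gives a = 0.25160, b = −0.11248.
Then c = 462.6 − a·450 − b·270 = 379.75.
At (812, 824): z = 204.3 − 92.7 + 379.75 = 491.4 m.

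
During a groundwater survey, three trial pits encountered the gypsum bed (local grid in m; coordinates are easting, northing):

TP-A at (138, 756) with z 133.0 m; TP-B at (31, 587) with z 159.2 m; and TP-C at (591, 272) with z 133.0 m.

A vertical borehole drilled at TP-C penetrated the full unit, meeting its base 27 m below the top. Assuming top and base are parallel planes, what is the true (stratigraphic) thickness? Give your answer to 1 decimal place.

26.8 m

Two edge vectors: TP-A→TP-B = (-107, -169, 26.2), TP-A→TP-C = (453, -484, 0).
Normal n = (TP-A→TP-B) × (TP-A→TP-C) = (12680.8, 11868.6, 128345).
So ∂z/∂easting = −n_x/n_z = −0.09880 and ∂z/∂northing = −n_y/n_z = −0.09247.
|∇z| = √(a²+b²) = 0.13533, so dip δ = arctan(0.13533) = 7.71°.
True thickness = vertical thickness × cos δ = 27 × cos 7.71° = 26.8 m.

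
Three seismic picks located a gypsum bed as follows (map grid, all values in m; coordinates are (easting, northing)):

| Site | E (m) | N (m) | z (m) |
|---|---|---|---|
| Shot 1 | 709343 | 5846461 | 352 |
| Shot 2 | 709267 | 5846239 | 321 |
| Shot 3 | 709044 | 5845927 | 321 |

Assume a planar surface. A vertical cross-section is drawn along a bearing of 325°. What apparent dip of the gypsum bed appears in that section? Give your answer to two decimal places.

23.49°

Two edge vectors: Shot 1→Shot 2 = (-76, -222, -31), Shot 1→Shot 3 = (-299, -534, -31).
Normal n = (Shot 1→Shot 2) × (Shot 1→Shot 3) = (-9672, 6913, -25794).
So ∂z/∂E = −n_x/n_z = −0.37497 and ∂z/∂N = −n_y/n_z = 0.26801.
Unit vector along 325° is (sin 325°, cos 325°) = (-0.5736, 0.8192).
Slope in that direction = a·(-0.5736) + b·(0.8192) = 0.43461.
Apparent dip = arctan|0.43461| = 23.49° (true dip is 24.7°, so apparent ≤ true as expected).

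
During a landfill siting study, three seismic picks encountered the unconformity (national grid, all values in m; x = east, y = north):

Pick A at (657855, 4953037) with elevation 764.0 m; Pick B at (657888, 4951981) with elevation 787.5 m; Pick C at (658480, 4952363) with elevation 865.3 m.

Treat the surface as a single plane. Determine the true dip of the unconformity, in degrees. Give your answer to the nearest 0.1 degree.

8.2°

Two edge vectors: Pick A→Pick B = (33, -1056, 23.5), Pick A→Pick C = (625, -674, 101.3).
Normal n = (Pick A→Pick B) × (Pick A→Pick C) = (-91133.8, 11344.6, 637758).
So ∂z/∂x = −n_x/n_z = 0.14290 and ∂z/∂y = −n_y/n_z = −0.01779.
Gradient magnitude |∇z| = √(a² + b²) = √(0.02042 + 0.00032) = 0.14400.
True dip = arctan(0.14400) = 8.2°, dipping toward W (azimuth ≈ 277°).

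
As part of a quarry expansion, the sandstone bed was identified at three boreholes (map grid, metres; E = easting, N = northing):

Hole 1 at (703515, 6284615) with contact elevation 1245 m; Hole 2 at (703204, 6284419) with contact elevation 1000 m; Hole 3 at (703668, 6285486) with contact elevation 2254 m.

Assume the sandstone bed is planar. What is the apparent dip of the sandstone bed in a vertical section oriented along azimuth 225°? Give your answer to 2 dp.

Let the plane be z = a·E + b·N + c.
Hole 2−Hole 1: −311a − 196b = −245;  Hole 3−Hole 1: 153a + 871b = 1009.
Solving gives a = 0.06489, b = 1.14704.
Unit vector along 225° is (sin 225°, cos 225°) = (-0.7071, -0.7071).
Slope in that direction = a·(-0.7071) + b·(-0.7071) = −0.85696.
Apparent dip = arctan|0.85696| = 40.60° (true dip is 49.0°, so apparent ≤ true as expected).

40.60°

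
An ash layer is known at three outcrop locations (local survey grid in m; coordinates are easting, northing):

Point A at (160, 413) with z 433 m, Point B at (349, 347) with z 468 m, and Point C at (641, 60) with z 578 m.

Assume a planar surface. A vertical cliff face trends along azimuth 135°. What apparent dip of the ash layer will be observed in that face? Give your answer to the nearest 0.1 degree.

Let the plane be z = a·easting + b·northing + c.
Point B−Point A: 189a − 66b = 35;  Point C−Point A: 481a − 353b = 145.
Solving gives a = 0.07964, b = −0.30225.
Unit vector along 135° is (sin 135°, cos 135°) = (0.7071, -0.7071).
Slope in that direction = a·(0.7071) + b·(-0.7071) = 0.27004.
Apparent dip = arctan|0.27004| = 15.1° (true dip is 17.4°, so apparent ≤ true as expected).

15.1°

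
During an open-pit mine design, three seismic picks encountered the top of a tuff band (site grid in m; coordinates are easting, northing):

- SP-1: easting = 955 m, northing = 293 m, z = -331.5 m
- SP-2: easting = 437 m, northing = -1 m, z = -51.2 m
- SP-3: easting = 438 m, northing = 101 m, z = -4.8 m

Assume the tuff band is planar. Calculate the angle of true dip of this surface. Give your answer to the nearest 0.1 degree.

42.8°

Two edge vectors: SP-1→SP-2 = (-518, -294, 280.3), SP-1→SP-3 = (-517, -192, 326.7).
Normal n = (SP-1→SP-2) × (SP-1→SP-3) = (-42232.2, 24315.5, -52542).
So ∂z/∂easting = −n_x/n_z = −0.80378 and ∂z/∂northing = −n_y/n_z = 0.46278.
Gradient magnitude |∇z| = √(a² + b²) = √(0.64606 + 0.21417) = 0.92749.
True dip = arctan(0.92749) = 42.8°, dipping toward ESE (azimuth ≈ 120°).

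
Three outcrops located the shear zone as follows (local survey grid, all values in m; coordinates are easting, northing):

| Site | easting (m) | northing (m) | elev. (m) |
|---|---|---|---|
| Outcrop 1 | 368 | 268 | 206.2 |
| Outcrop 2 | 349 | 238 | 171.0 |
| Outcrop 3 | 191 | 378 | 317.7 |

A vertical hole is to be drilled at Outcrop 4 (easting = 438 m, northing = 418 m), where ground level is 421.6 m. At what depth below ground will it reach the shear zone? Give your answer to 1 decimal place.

41.2 m

Let the plane be z = a·easting + b·northing + c.
Outcrop 2−Outcrop 1: −19a − 30b = −35.2;  Outcrop 3−Outcrop 1: −177a + 110b = 111.5.
Solving gives a = 0.07122, b = 1.12823.
Then c = 206.2 − a·368 − b·268 = −122.37.
At (438, 418): z_contact = 31.19 + 471.60 − 122.37 = 380.42 m.
Depth below ground = 421.6 − 380.42 = 41.2 m.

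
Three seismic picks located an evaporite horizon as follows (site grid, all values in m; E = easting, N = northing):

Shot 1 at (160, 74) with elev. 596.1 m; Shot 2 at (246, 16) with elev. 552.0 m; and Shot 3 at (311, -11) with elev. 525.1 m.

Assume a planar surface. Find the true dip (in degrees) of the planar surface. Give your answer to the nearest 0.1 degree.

Two edge vectors: Shot 1→Shot 2 = (86, -58, -44.1), Shot 1→Shot 3 = (151, -85, -71).
Normal n = (Shot 1→Shot 2) × (Shot 1→Shot 3) = (369.5, -553.1, 1448).
So ∂z/∂E = −n_x/n_z = −0.25518 and ∂z/∂N = −n_y/n_z = 0.38198.
Gradient magnitude |∇z| = √(a² + b²) = √(0.06512 + 0.14591) = 0.45937.
True dip = arctan(0.45937) = 24.7°, dipping toward SSE (azimuth ≈ 146°).

24.7°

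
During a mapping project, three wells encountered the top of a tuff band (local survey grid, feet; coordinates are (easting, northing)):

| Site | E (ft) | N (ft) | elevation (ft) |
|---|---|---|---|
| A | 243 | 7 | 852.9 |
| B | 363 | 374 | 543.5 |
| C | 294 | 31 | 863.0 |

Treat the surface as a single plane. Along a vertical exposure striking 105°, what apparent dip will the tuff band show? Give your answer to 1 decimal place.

Let the plane be z = a·E + b·N + c.
B−A: 120a + 367b = −309.4;  C−A: 51a + 24b = 10.1.
Solving gives a = 0.70293, b = −1.07289.
Unit vector along 105° is (sin 105°, cos 105°) = (0.9659, -0.2588).
Slope in that direction = a·(0.9659) + b·(-0.2588) = 0.95666.
Apparent dip = arctan|0.95666| = 43.7° (true dip is 52.1°, so apparent ≤ true as expected).

43.7°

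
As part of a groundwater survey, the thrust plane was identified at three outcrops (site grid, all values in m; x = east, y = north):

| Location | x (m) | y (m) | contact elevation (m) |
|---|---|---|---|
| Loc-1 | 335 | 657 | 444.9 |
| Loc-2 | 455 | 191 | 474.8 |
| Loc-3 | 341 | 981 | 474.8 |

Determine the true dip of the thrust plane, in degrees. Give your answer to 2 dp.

29.80°

Two edge vectors: Loc-1→Loc-2 = (120, -466, 29.9), Loc-1→Loc-3 = (6, 324, 29.9).
Normal n = (Loc-1→Loc-2) × (Loc-1→Loc-3) = (-23621, -3408.6, 41676).
So ∂z/∂x = −n_x/n_z = 0.56678 and ∂z/∂y = −n_y/n_z = 0.08179.
Gradient magnitude |∇z| = √(a² + b²) = √(0.32124 + 0.00669) = 0.57265.
True dip = arctan(0.57265) = 29.80°, dipping toward W (azimuth ≈ 262°).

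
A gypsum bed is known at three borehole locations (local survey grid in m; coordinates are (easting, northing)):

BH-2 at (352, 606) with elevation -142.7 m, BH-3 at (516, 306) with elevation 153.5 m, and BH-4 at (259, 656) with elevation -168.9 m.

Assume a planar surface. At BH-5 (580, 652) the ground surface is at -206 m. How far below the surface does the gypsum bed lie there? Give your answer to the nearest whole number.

71 m

Let the plane be z = a·E + b·N + c.
BH-3−BH-2: 164a − 300b = 296.2;  BH-4−BH-2: −93a + 50b = −26.2.
Solving gives a = −0.35279, b = −1.18019.
Then c = -142.7 − a·352 − b·606 = 696.68.
At (580, 652): z_contact = −204.6 − 769.5 + 696.68 = -277.4 m.
Depth below ground = -206 − (-277.4) = 71 m.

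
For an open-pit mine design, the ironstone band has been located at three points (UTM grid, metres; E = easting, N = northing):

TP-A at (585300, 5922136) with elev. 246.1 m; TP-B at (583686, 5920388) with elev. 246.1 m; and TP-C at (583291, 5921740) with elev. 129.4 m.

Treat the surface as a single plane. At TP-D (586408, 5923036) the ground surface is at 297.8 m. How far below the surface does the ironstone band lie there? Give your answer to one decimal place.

Let the plane be z = a·E + b·N + c.
TP-B−TP-A: −1614a − 1748b = 0;  TP-C−TP-A: −2009a − 396b = −116.7.
Solving gives a = 0.071013177, b = −0.065569375.
Then c = 246.1 − a·585300 − b·5922136 = 346992.84.
At (586408, 5923036): z_contact = 41642.70 − 388369.77 + 346992.84 = 265.77 m.
Depth below ground = 297.8 − 265.77 = 32.0 m.

32.0 m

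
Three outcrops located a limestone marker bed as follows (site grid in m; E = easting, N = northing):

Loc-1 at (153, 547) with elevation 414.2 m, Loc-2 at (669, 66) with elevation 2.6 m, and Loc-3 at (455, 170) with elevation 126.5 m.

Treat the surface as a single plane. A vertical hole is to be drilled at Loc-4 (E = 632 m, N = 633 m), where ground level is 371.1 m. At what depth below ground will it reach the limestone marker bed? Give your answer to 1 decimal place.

Let the plane be z = a·E + b·N + c.
Loc-2−Loc-1: 516a − 481b = −411.6;  Loc-3−Loc-1: 302a − 377b = −287.7.
Solving gives a = −0.34077, b = 0.49016.
Then c = 414.2 − a·153 − b·547 = 198.22.
At (632, 633): z_contact = −215.36 + 310.27 + 198.22 = 293.13 m.
Depth below ground = 371.1 − 293.13 = 78.0 m.

78.0 m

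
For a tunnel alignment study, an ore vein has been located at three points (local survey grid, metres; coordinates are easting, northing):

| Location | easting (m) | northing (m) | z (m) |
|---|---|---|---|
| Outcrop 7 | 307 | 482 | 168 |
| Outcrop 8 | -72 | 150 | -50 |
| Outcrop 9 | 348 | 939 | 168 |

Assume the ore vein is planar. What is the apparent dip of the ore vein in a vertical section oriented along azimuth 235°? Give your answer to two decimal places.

25.61°

Let the plane be z = a·easting + b·northing + c.
Outcrop 8−Outcrop 7: −379a − 332b = −218;  Outcrop 9−Outcrop 7: 41a + 457b = 0.
Solving gives a = 0.62426, b = −0.05601.
Unit vector along 235° is (sin 235°, cos 235°) = (-0.8192, -0.5736).
Slope in that direction = a·(-0.8192) + b·(-0.5736) = −0.47924.
Apparent dip = arctan|0.47924| = 25.61° (true dip is 32.1°, so apparent ≤ true as expected).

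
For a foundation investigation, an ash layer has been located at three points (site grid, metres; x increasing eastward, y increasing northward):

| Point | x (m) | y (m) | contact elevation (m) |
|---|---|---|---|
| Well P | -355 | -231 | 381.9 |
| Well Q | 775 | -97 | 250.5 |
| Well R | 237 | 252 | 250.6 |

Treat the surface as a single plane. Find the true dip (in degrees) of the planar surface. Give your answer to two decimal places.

10.23°

Two edge vectors: Well P→Well Q = (1130, 134, -131.4), Well P→Well R = (592, 483, -131.3).
Normal n = (Well P→Well Q) × (Well P→Well R) = (45872, 70580.2, 466462).
So ∂z/∂x = −n_x/n_z = −0.09834 and ∂z/∂y = −n_y/n_z = −0.15131.
Gradient magnitude |∇z| = √(a² + b²) = √(0.00967 + 0.02289) = 0.18046.
True dip = arctan(0.18046) = 10.23°, dipping toward NNE (azimuth ≈ 033°).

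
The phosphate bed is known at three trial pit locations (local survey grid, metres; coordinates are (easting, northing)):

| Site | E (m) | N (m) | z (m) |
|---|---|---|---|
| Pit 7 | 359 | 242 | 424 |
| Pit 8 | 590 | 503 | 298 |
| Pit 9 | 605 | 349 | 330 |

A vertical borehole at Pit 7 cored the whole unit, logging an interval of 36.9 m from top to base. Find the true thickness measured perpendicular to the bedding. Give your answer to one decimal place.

34.7 m

Let the plane be z = a·E + b·N + c.
Pit 8−Pit 7: 231a + 261b = −126;  Pit 9−Pit 7: 246a + 107b = −94.
Solving gives a = −0.27988, b = −0.23505.
|∇z| = √(a²+b²) = 0.36549, so dip δ = arctan(0.36549) = 20.08°.
True thickness = vertical thickness × cos δ = 36.9 × cos 20.08° = 34.7 m.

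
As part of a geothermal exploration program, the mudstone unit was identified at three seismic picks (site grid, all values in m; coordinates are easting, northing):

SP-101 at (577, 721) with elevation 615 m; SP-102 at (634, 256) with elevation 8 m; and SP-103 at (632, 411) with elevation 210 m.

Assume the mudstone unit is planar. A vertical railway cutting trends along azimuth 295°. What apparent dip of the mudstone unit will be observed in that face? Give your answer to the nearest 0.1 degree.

Let the plane be z = a·easting + b·northing + c.
SP-102−SP-101: 57a − 465b = −607;  SP-103−SP-101: 55a − 310b = −405.
Solving gives a = −0.01961, b = 1.30297.
Unit vector along 295° is (sin 295°, cos 295°) = (-0.9063, 0.4226).
Slope in that direction = a·(-0.9063) + b·(0.4226) = 0.56843.
Apparent dip = arctan|0.56843| = 29.6° (true dip is 52.5°, so apparent ≤ true as expected).

29.6°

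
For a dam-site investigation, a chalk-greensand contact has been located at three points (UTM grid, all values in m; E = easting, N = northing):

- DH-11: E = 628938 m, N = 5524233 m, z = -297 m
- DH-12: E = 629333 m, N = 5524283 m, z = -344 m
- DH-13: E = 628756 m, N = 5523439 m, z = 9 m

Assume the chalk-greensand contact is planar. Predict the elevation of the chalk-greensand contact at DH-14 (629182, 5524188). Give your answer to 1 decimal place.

-298.0 m

Let the plane be z = a·E + b·N + c.
DH-12−DH-11: 395a + 50b = −47;  DH-13−DH-11: −182a − 794b = 306.
Solving gives a = −0.072301579, b = −0.368817522.
Then c = -297 − a·628938 − b·5524233 = 2082610.14.
At (629182, 5524188): z = −45490.9 − 2037417.3 + 2082610.14 = -298.0 m.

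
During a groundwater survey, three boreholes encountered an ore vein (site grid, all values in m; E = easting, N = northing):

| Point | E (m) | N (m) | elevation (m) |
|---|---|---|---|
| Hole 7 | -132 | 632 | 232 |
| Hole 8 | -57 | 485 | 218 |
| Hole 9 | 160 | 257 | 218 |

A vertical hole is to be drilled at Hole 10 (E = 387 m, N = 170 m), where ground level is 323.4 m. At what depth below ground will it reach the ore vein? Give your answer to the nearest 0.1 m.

74.3 m

Let the plane be z = a·E + b·N + c.
Hole 8−Hole 7: 75a − 147b = −14;  Hole 9−Hole 7: 292a − 375b = −14.
Solving gives a = 0.21569, b = 0.20528.
Then c = 232 − a·-132 − b·632 = 130.73.
At (387, 170): z_contact = 83.47 + 34.90 + 130.73 = 249.10 m.
Depth below ground = 323.4 − 249.10 = 74.3 m.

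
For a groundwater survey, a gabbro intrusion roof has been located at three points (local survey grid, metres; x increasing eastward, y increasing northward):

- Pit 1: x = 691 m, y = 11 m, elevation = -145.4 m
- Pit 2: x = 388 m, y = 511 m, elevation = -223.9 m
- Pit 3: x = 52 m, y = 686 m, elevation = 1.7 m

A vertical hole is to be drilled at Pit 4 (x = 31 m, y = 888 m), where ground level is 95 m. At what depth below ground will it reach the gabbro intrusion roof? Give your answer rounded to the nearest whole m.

237 m

Two edge vectors: Pit 1→Pit 2 = (-303, 500, -78.5), Pit 1→Pit 3 = (-639, 675, 147.1).
Normal n = (Pit 1→Pit 2) × (Pit 1→Pit 3) = (126537.5, 94732.8, 114975).
So ∂z/∂x = −n_x/n_z = −1.10057 and ∂z/∂y = −n_y/n_z = −0.82394.
Intercept c from Pit 1: -145.4 + 760.49 + 9.06 = 624.15.
At (31, 888): z_contact = −34.1 − 731.7 + 624.15 = -141.6 m.
Depth below ground = 95 − (-141.6) = 237 m.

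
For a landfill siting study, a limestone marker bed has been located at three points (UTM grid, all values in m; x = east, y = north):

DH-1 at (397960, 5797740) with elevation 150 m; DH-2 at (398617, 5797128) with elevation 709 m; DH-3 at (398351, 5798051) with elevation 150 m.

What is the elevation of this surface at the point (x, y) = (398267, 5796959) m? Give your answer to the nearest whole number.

Let the plane be z = a·x + b·y + c.
DH-2−DH-1: 657a − 612b = 559;  DH-3−DH-1: 391a + 311b = 0.
Solving gives a = 0.39188808, b = −0.49269531.
Then c = 150 − a·397960 − b·5797740 = 2700713.52.
At (398267, 5796959): z = 156076.1 − 2856134.5 + 2700713.52 = 655.1 m.

655 m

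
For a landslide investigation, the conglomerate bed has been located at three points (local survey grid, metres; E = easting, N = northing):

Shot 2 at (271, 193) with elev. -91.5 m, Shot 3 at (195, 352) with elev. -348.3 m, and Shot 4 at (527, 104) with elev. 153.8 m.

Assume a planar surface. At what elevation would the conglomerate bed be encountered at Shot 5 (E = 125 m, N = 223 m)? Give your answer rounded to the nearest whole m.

Let the plane be z = a·E + b·N + c.
Shot 3−Shot 2: −76a + 159b = −256.8;  Shot 4−Shot 2: 256a − 89b = 245.3.
Solving gives a = 0.47577, b = −1.38768.
Then c = -91.5 − a·271 − b·193 = 47.39.
At (125, 223): z = 59.5 − 309.5 + 47.39 = -202.6 m.

-203 m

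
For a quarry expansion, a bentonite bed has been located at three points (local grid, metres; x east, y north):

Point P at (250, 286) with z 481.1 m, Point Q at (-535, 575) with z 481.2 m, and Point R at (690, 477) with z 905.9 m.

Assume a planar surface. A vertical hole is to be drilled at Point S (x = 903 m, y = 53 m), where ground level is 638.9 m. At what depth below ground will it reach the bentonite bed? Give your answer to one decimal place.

Let the plane be z = a·x + b·y + c.
Point Q−Point P: −785a + 289b = 0.1;  Point R−Point P: 440a + 191b = 424.8.
Solving gives a = 0.44298, b = 1.20360.
Then c = 481.1 − a·250 − b·286 = 26.12.
At (903, 53): z_contact = 400.01 + 63.79 + 26.12 = 489.93 m.
Depth below ground = 638.9 − 489.93 = 149.0 m.

149.0 m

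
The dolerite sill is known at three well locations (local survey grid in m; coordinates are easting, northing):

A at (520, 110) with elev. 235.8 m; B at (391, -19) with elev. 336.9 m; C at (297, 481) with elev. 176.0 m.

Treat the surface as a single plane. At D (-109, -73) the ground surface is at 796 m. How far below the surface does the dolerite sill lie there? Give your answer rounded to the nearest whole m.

Two edge vectors: A→B = (-129, -129, 101.1), A→C = (-223, 371, -59.8).
Normal n = (A→B) × (A→C) = (-29793.9, -30259.5, -76626).
So ∂z/∂easting = −n_x/n_z = −0.38882 and ∂z/∂northing = −n_y/n_z = −0.39490.
Intercept c from A: 235.8 + 202.19 + 43.44 = 481.43.
At (-109, -73): z_contact = 42.4 + 28.8 + 481.43 = 552.6 m.
Depth below ground = 796 − 552.6 = 243 m.

243 m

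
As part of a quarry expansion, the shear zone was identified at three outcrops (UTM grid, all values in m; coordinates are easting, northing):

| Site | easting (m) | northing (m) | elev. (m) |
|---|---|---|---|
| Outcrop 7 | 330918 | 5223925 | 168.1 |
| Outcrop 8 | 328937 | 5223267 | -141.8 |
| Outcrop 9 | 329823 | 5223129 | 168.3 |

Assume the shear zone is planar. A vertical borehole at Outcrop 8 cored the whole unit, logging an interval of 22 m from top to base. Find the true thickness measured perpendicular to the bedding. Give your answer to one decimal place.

Two edge vectors: Outcrop 7→Outcrop 8 = (-1981, -658, -309.9), Outcrop 7→Outcrop 9 = (-1095, -796, 0.2).
Normal n = (Outcrop 7→Outcrop 8) × (Outcrop 7→Outcrop 9) = (-246812, 339736.7, 856366).
So ∂z/∂easting = −n_x/n_z = 0.28821 and ∂z/∂northing = −n_y/n_z = −0.39672.
|∇z| = √(a²+b²) = 0.49036, so dip δ = arctan(0.49036) = 26.12°.
True thickness = vertical thickness × cos δ = 22 × cos 26.12° = 19.8 m.

19.8 m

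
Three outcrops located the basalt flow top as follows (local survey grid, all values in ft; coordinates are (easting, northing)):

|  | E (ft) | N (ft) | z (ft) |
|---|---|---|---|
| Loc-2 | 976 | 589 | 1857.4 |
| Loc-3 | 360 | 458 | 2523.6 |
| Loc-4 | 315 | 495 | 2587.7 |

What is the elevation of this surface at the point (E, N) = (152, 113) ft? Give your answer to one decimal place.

Two edge vectors: Loc-2→Loc-3 = (-616, -131, 666.2), Loc-2→Loc-4 = (-661, -94, 730.3).
Normal n = (Loc-2→Loc-3) × (Loc-2→Loc-4) = (-33046.5, 9506.6, -28687).
So ∂z/∂E = −n_x/n_z = −1.15197 and ∂z/∂N = −n_y/n_z = 0.33139.
Intercept c from Loc-2: 1857.4 + 1124.32 − 195.19 = 2786.53.
At (152, 113): z = −175.1 + 37.4 + 2786.53 = 2648.9 ft.

2648.9 ft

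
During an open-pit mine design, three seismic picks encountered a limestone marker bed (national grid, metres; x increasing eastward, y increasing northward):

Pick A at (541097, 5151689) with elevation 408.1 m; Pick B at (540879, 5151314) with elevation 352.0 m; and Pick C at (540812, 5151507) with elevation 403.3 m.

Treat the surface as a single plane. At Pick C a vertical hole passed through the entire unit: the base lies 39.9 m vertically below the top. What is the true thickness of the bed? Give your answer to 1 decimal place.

Let the plane be z = a·x + b·y + c.
Pick B−Pick A: −218a − 375b = −56.1;  Pick C−Pick A: −285a − 182b = −4.8.
Solving gives a = −0.12515, b = 0.22236.
|∇z| = √(a²+b²) = 0.25516, so dip δ = arctan(0.25516) = 14.31°.
True thickness = vertical thickness × cos δ = 39.9 × cos 14.31° = 38.7 m.

38.7 m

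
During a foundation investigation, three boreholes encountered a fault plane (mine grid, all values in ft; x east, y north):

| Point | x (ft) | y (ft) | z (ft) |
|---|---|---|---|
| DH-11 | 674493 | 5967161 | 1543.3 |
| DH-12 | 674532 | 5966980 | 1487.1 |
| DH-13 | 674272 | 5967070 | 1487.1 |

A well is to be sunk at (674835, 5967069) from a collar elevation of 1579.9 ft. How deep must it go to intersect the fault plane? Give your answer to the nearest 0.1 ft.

27.7 ft

Two edge vectors: DH-11→DH-12 = (39, -181, -56.2), DH-11→DH-13 = (-221, -91, -56.2).
Normal n = (DH-11→DH-12) × (DH-11→DH-13) = (5058, 14612, -43550).
So ∂z/∂x = −n_x/n_z = 0.116142365 and ∂z/∂y = −n_y/n_z = 0.335522388.
Intercept c from DH-11: 1543.3 − 78337.21 − 2002116.11 = −2078910.02.
At (674835, 5967069): z_contact = 78376.93 + 2002085.24 − 2078910.02 = 1552.15 ft.
Depth below ground = 1579.9 − 1552.15 = 27.7 ft.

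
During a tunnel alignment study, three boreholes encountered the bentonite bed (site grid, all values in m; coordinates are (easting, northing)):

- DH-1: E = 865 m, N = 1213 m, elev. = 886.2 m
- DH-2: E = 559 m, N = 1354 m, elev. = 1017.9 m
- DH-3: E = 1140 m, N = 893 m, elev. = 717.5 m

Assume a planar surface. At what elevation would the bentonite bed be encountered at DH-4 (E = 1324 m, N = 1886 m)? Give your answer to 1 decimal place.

Two edge vectors: DH-1→DH-2 = (-306, 141, 131.7), DH-1→DH-3 = (275, -320, -168.7).
Normal n = (DH-1→DH-2) × (DH-1→DH-3) = (18357.3, -15404.7, 59145).
So ∂z/∂E = −n_x/n_z = −0.310378 and ∂z/∂N = −n_y/n_z = 0.260457.
Intercept c from DH-1: 886.2 + 268.48 − 315.93 = 838.74.
At (1324, 1886): z = −410.9 + 491.2 + 838.74 = 919.0 m.

919.0 m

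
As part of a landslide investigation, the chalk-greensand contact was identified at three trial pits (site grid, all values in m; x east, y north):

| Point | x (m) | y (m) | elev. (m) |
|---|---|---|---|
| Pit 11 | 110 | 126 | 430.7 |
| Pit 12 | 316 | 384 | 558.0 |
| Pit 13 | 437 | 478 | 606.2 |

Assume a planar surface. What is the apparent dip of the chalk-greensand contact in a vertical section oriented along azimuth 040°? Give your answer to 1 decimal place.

Let the plane be z = a·x + b·y + c.
Pit 12−Pit 11: 206a + 258b = 127.3;  Pit 13−Pit 11: 327a + 352b = 175.5.
Solving gives a = 0.03960, b = 0.46179.
Unit vector along 040° is (sin 40°, cos 40°) = (0.6428, 0.7660).
Slope in that direction = a·(0.6428) + b·(0.7660) = 0.37921.
Apparent dip = arctan|0.37921| = 20.8° (true dip is 24.9°, so apparent ≤ true as expected).

20.8°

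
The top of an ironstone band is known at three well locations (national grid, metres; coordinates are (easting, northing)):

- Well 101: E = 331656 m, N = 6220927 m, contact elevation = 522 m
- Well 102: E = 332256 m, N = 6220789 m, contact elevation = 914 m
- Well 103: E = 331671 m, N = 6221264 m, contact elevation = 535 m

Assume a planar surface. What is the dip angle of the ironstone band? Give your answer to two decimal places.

Let the plane be z = a·E + b·N + c.
Well 102−Well 101: 600a − 138b = 392;  Well 103−Well 101: 15a + 337b = 13.
Solving gives a = 0.65550, b = 0.00940.
Gradient magnitude |∇z| = √(a² + b²) = √(0.42967 + 0.00009) = 0.65556.
True dip = arctan(0.65556) = 33.25°, dipping toward W (azimuth ≈ 269°).

33.25°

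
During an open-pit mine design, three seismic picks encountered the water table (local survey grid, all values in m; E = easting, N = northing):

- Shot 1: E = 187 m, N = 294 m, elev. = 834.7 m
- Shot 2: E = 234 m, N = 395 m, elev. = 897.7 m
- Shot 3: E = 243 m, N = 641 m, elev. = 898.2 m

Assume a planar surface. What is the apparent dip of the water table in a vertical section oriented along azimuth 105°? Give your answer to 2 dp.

Two edge vectors: Shot 1→Shot 2 = (47, 101, 63), Shot 1→Shot 3 = (56, 347, 63.5).
Normal n = (Shot 1→Shot 2) × (Shot 1→Shot 3) = (-15447.5, 543.5, 10653).
So ∂z/∂E = −n_x/n_z = 1.45006 and ∂z/∂N = −n_y/n_z = −0.05102.
Unit vector along 105° is (sin 105°, cos 105°) = (0.9659, -0.2588).
Slope in that direction = a·(0.9659) + b·(-0.2588) = 1.41386.
Apparent dip = arctan|1.41386| = 54.73° (true dip is 55.4°, so apparent ≤ true as expected).

54.73°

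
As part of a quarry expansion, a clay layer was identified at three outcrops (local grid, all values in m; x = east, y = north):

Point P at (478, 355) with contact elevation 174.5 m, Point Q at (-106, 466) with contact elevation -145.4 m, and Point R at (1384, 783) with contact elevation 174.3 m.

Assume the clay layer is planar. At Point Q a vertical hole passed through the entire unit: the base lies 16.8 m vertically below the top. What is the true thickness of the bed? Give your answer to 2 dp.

Let the plane be z = a·x + b·y + c.
Point Q−Point P: −584a + 111b = −319.9;  Point R−Point P: 906a + 428b = −0.2.
Solving gives a = 0.39055, b = −0.82719.
|∇z| = √(a²+b²) = 0.91476, so dip δ = arctan(0.91476) = 42.45°.
True thickness = vertical thickness × cos δ = 16.8 × cos 42.45° = 12.40 m.

12.40 m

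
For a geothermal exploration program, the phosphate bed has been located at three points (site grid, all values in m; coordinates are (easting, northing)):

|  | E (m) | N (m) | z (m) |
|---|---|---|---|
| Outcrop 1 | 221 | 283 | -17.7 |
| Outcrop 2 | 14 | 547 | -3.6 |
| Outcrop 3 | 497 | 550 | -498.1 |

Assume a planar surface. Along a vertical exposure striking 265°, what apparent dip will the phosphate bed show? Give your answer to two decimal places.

Let the plane be z = a·E + b·N + c.
Outcrop 2−Outcrop 1: −207a + 264b = 14.1;  Outcrop 3−Outcrop 1: 276a + 267b = −480.4.
Solving gives a = −1.01918, b = −0.74572.
Unit vector along 265° is (sin 265°, cos 265°) = (-0.9962, -0.0872).
Slope in that direction = a·(-0.9962) + b·(-0.0872) = 1.08029.
Apparent dip = arctan|1.08029| = 47.21° (true dip is 51.6°, so apparent ≤ true as expected).

47.21°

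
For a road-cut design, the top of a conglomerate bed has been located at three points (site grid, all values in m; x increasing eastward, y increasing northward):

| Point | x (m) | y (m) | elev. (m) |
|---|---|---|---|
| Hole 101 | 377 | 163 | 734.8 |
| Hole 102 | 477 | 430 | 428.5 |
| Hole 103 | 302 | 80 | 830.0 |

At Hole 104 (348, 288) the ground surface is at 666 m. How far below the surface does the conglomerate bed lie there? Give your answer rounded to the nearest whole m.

Let the plane be z = a·x + b·y + c.
Hole 102−Hole 101: 100a + 267b = −306.3;  Hole 103−Hole 101: −75a − 83b = 95.2.
Solving gives a = 0.00038, b = −1.14733.
Then c = 734.8 − a·377 − b·163 = 921.67.
At (348, 288): z_contact = 0.1 − 330.4 + 921.67 = 591.4 m.
Depth below ground = 666 − 591.4 = 75 m.

75 m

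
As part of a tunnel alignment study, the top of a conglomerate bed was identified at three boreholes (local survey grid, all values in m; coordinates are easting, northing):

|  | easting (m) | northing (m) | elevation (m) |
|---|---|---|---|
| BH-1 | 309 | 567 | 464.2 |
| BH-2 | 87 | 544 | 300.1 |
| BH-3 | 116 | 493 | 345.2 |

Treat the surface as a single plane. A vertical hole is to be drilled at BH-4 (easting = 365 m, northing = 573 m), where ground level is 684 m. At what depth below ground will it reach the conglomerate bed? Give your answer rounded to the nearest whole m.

178 m

Let the plane be z = a·easting + b·northing + c.
BH-2−BH-1: −222a − 23b = −164.1;  BH-3−BH-1: −193a − 74b = −119.
Solving gives a = 0.78459, b = −0.43818.
Then c = 464.2 − a·309 − b·567 = 470.21.
At (365, 573): z_contact = 286.4 − 251.1 + 470.21 = 505.5 m.
Depth below ground = 684 − 505.5 = 178 m.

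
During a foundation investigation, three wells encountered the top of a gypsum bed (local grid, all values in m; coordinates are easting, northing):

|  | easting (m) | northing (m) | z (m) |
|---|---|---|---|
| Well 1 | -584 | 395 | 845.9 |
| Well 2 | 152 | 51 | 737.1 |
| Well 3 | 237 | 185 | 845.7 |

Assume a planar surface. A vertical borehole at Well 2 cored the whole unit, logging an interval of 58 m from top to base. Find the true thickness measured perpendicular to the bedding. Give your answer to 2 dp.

47.07 m

Let the plane be z = a·easting + b·northing + c.
Well 2−Well 1: 736a − 344b = −108.8;  Well 3−Well 1: 821a − 210b = −0.2.
Solving gives a = 0.17815, b = 0.69744.
|∇z| = √(a²+b²) = 0.71983, so dip δ = arctan(0.71983) = 35.75°.
True thickness = vertical thickness × cos δ = 58 × cos 35.75° = 47.07 m.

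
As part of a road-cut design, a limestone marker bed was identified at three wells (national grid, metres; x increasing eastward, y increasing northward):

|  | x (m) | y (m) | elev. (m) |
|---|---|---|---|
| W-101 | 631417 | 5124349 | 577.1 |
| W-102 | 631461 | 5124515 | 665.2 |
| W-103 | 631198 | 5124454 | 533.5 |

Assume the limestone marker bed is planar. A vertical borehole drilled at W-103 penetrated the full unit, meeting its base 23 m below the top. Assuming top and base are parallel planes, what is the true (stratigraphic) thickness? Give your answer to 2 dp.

19.86 m

Let the plane be z = a·x + b·y + c.
W-102−W-101: 44a + 166b = 88.1;  W-103−W-101: −219a + 105b = −43.6.
Solving gives a = 0.40240, b = 0.42406.
|∇z| = √(a²+b²) = 0.58460, so dip δ = arctan(0.58460) = 30.31°.
True thickness = vertical thickness × cos δ = 23 × cos 30.31° = 19.86 m.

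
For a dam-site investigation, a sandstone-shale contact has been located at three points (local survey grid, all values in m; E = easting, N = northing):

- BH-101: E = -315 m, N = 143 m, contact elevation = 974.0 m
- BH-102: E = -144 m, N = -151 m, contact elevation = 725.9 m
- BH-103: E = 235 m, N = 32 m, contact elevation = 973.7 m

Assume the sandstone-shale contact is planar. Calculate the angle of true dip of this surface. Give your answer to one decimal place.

Let the plane be z = a·E + b·N + c.
BH-102−BH-101: 171a − 294b = −248.1;  BH-103−BH-101: 550a − 111b = −0.3.
Solving gives a = 0.19234, b = 0.95575.
Gradient magnitude |∇z| = √(a² + b²) = √(0.03700 + 0.91346) = 0.97491.
True dip = arctan(0.97491) = 44.3°, dipping toward SSW (azimuth ≈ 191°).

44.3°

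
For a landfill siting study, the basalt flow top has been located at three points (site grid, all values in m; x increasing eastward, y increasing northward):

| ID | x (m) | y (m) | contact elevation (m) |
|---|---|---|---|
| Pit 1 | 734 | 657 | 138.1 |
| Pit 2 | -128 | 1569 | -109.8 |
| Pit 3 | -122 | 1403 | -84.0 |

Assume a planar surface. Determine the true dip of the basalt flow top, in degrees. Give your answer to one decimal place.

Let the plane be z = a·x + b·y + c.
Pit 2−Pit 1: −862a + 912b = −247.9;  Pit 3−Pit 1: −856a + 746b = −222.1.
Solving gives a = 0.12805, b = −0.15079.
Gradient magnitude |∇z| = √(a² + b²) = √(0.01640 + 0.02274) = 0.19782.
True dip = arctan(0.19782) = 11.2°, dipping toward NW (azimuth ≈ 320°).

11.2°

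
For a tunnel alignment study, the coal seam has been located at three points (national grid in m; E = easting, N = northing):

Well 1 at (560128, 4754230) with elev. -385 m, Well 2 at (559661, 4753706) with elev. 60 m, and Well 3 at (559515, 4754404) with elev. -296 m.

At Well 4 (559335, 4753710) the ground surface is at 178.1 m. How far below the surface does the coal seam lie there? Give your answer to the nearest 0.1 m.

19.9 m

Let the plane be z = a·E + b·N + c.
Well 2−Well 1: −467a − 524b = 445;  Well 3−Well 1: −613a + 174b = 89.
Solving gives a = −0.308261485, b = −0.574507417.
Then c = -385 − a·560128 − b·4754230 = 2903621.28.
At (559335, 4753710): z_contact = −172421.44 − 2731041.65 + 2903621.28 = 158.20 m.
Depth below ground = 178.1 − 158.20 = 19.9 m.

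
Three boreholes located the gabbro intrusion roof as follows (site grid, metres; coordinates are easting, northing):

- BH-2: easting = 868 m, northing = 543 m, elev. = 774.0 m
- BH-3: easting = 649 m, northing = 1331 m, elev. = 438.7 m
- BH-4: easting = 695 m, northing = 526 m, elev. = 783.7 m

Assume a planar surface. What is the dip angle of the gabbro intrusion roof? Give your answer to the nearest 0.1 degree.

23.2°

Let the plane be z = a·easting + b·northing + c.
BH-3−BH-2: −219a + 788b = −335.3;  BH-4−BH-2: −173a − 17b = 9.7.
Solving gives a = −0.01388, b = −0.42936.
Gradient magnitude |∇z| = √(a² + b²) = √(0.00019 + 0.18435) = 0.42959.
True dip = arctan(0.42959) = 23.2°, dipping toward N (azimuth ≈ 002°).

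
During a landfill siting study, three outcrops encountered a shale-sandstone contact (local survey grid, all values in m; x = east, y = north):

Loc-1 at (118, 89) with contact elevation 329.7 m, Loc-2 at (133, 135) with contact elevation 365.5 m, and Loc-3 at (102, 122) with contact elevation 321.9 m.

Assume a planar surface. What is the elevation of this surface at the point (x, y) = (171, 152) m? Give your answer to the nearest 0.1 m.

419.3 m

Two edge vectors: Loc-1→Loc-2 = (15, 46, 35.8), Loc-1→Loc-3 = (-16, 33, -7.8).
Normal n = (Loc-1→Loc-2) × (Loc-1→Loc-3) = (-1540.2, -455.8, 1231).
So ∂z/∂x = −n_x/n_z = 1.25118 and ∂z/∂y = −n_y/n_z = 0.37027.
Intercept c from Loc-1: 329.7 − 147.64 − 32.95 = 149.11.
At (171, 152): z = 214.0 + 56.3 + 149.11 = 419.3 m.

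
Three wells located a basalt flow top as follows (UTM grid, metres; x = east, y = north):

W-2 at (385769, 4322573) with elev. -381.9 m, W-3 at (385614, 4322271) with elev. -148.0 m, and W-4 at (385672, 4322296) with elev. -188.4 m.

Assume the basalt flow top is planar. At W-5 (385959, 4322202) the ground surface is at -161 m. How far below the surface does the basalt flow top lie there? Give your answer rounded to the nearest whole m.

Two edge vectors: W-2→W-3 = (-155, -302, 233.9), W-2→W-4 = (-97, -277, 193.5).
Normal n = (W-2→W-3) × (W-2→W-4) = (6353.3, 7304.2, 13641).
So ∂z/∂x = −n_x/n_z = −0.46575031 and ∂z/∂y = −n_y/n_z = −0.53545928.
Intercept c from W-2: -381.9 + 179672.03 + 2314561.81 = 2493851.95.
At (385959, 4322202): z_contact = −179760.5 − 2314363.2 + 2493851.95 = -271.7 m.
Depth below ground = -161 − (-271.7) = 111 m.

111 m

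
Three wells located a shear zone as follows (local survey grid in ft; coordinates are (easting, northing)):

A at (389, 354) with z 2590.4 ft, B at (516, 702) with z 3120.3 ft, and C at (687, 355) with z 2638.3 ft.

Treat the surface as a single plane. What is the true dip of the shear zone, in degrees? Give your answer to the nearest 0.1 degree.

Let the plane be z = a·E + b·N + c.
B−A: 127a + 348b = 529.9;  C−A: 298a + 1b = 47.9.
Solving gives a = 0.15582, b = 1.46584.
Gradient magnitude |∇z| = √(a² + b²) = √(0.02428 + 2.14868) = 1.47409.
True dip = arctan(1.47409) = 55.8°, dipping toward S (azimuth ≈ 186°).

55.8°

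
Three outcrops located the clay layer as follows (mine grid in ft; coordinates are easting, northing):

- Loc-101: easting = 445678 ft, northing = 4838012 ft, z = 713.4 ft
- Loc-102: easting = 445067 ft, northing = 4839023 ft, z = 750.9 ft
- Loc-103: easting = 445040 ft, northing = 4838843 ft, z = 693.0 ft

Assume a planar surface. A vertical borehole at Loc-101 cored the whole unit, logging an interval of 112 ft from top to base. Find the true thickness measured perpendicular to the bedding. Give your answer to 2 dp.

Two edge vectors: Loc-101→Loc-102 = (-611, 1011, 37.5), Loc-101→Loc-103 = (-638, 831, -20.4).
Normal n = (Loc-101→Loc-102) × (Loc-101→Loc-103) = (-51786.9, -36389.4, 137277).
So ∂z/∂easting = −n_x/n_z = 0.37724 and ∂z/∂northing = −n_y/n_z = 0.26508.
|∇z| = √(a²+b²) = 0.46106, so dip δ = arctan(0.46106) = 24.75°.
True thickness = vertical thickness × cos δ = 112 × cos 24.75° = 101.71 ft.

101.71 ft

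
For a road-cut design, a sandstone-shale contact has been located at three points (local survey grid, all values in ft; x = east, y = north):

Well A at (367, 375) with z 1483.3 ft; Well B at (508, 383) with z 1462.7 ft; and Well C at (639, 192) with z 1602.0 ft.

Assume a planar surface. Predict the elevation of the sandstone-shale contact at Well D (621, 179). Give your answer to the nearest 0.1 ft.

1614.2 ft

Two edge vectors: Well A→Well B = (141, 8, -20.6), Well A→Well C = (272, -183, 118.7).
Normal n = (Well A→Well B) × (Well A→Well C) = (-2820.2, -22339.9, -27979).
So ∂z/∂x = −n_x/n_z = −0.10080 and ∂z/∂y = −n_y/n_z = −0.79845.
Intercept c from Well A: 1483.3 + 36.99 + 299.42 = 1819.71.
At (621, 179): z = −62.6 − 142.9 + 1819.71 = 1614.2 ft.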